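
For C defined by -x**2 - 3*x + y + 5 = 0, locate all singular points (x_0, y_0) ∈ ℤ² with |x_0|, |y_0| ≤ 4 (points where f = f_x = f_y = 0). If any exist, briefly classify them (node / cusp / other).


No singular points in the scanned grid; C is smooth there.

Compute partial derivatives:
  f_x = -2*x - 3.
  f_y = 1.
f_y = 1 is a nonzero constant, so f_y never vanishes: no point (x, y) can satisfy f = f_x = f_y = 0. In particular no (x, y) ∈ {−4, ..., 4}² is singular; the curve is smooth.


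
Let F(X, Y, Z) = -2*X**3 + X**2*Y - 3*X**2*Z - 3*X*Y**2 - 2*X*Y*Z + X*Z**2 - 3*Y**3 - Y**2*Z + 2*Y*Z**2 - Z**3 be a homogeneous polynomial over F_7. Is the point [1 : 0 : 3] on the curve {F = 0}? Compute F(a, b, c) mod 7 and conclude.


F(1,0,3) ≡ 6 (mod 7); P is NOT on the curve.

Evaluate F(1, 0, 3) term-by-term (mod 7).
  -2*X**3 ↦ -2·1·1·1 = -2
  X**2*Y ↦ 1·1·0·1 = 0
  -3*X**2*Z ↦ -3·1·1·3 = -9
  -3*X*Y**2 ↦ -3·1·0·1 = 0
  -2*X*Y*Z ↦ -2·1·0·3 = 0
  X*Z**2 ↦ 1·1·1·9 = 9
  -3*Y**3 ↦ -3·1·0·1 = 0
  -Y**2*Z ↦ -1·1·0·3 = 0
  2*Y*Z**2 ↦ 2·1·0·9 = 0
  -Z**3 ↦ -1·1·1·27 = -27
Sum: F(1, 0, 3) = (-2) + (0) + (-9) + (0) + (0) + (9) + (0) + (0) + (0) + (-27) = -29.
Reducing mod 7: -29 ≡ 6 (mod 7).
Since F(a, b, c) ≡ 6 ≠ 0 (mod 7), P does NOT lie on the curve.


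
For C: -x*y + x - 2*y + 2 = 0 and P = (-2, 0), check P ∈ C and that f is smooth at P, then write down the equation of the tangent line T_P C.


Tangent line at P: x + 2 = 0.

Step 1: f(-2, 0) = 0, so P lies on C.
Step 2: partial derivatives
  f_x(x, y) = 1 - y, f_y(x, y) = -x - 2.
  f_x(P) = 1, f_y(P) = 0 (gradient nonzero, so P is smooth).
Step 3: tangent line at P: 1·(x − -2) + 0·(y − 0) = 0.
Expanding: x + 2 = 0.


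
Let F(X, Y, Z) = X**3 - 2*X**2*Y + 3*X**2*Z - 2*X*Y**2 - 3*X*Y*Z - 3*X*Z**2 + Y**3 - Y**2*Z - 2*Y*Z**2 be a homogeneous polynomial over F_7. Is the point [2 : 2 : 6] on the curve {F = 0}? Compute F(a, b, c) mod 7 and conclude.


F(2,2,6) ≡ 6 (mod 7); P is NOT on the curve.

Evaluate F(2, 2, 6) term-by-term (mod 7).
  X**3 ↦ 1·8·1·1 = 8
  -2*X**2*Y ↦ -2·4·2·1 = -16
  3*X**2*Z ↦ 3·4·1·6 = 72
  -2*X*Y**2 ↦ -2·2·4·1 = -16
  -3*X*Y*Z ↦ -3·2·2·6 = -72
  -3*X*Z**2 ↦ -3·2·1·36 = -216
  Y**3 ↦ 1·1·8·1 = 8
  -Y**2*Z ↦ -1·1·4·6 = -24
  -2*Y*Z**2 ↦ -2·1·2·36 = -144
Sum: F(2, 2, 6) = (8) + (-16) + (72) + (-16) + (-72) + (-216) + (8) + (-24) + (-144) = -400.
Reducing mod 7: -400 ≡ 6 (mod 7).
Since F(a, b, c) ≡ 6 ≠ 0 (mod 7), P does NOT lie on the curve.


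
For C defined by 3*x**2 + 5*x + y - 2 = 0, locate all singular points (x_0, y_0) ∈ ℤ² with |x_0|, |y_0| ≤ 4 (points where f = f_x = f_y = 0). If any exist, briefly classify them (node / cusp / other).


No singular points in the scanned grid; C is smooth there.

Compute partial derivatives:
  f_x = 6*x + 5.
  f_y = 1.
f_y = 1 is a nonzero constant, so f_y never vanishes: no point (x, y) can satisfy f = f_x = f_y = 0. In particular no (x, y) ∈ {−4, ..., 4}² is singular; the curve is smooth.


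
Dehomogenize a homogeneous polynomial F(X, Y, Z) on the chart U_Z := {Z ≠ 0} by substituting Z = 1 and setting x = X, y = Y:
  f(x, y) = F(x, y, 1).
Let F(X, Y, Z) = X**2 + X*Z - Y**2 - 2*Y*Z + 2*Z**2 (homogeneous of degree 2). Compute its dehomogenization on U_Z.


f(x, y) = x**2 + x - y**2 - 2*y + 2

On U_Z we set Z = 1. Each monomial c·X^i·Y^j·Z^k in F becomes c·x^i·y^j·1^k = c·x^i·y^j.
Substituting Z = 1: F(X, Y, 1) = x**2 + x - y**2 - 2*y + 2.
Note: deg(f) ≤ deg(F) = 2; strict inequality happens when F is divisible by Z (lost terms).


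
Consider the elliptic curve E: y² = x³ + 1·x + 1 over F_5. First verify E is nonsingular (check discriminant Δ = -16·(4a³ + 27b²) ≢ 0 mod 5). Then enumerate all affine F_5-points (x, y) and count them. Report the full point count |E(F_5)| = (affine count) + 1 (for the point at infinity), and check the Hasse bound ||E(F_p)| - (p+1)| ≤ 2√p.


Affine points = {(0, 1), (0, 4), (2, 1), (2, 4), (3, 1), (3, 4), (4, 2), (4, 3)}; affine count = 8; |E(F_5)| = 9.

Discriminant check: Δ ∝ 4a³ + 27b² = 4·1³ + 27·1² = 4·1 + 27·1 ≡ 1 (mod 5). Nonzero ⇒ E is nonsingular.
For each x ∈ F_5, compute rhs = x³ + 1·x + 1 mod 5, then count y ∈ F_5 with y² ≡ rhs.
  x = 0: rhs = 1, matching y values: 1, 4 (2 points).
  x = 1: rhs = 3, matching y values: none (0 points).
  x = 2: rhs = 1, matching y values: 1, 4 (2 points).
  x = 3: rhs = 1, matching y values: 1, 4 (2 points).
  x = 4: rhs = 4, matching y values: 2, 3 (2 points).
Total affine count: 8.
Full point count |E(F_5)| = 8 + 1 = 9.
Hasse bound: |9 − (5+1)| = |3| = 3 ≤ 2√5 ≈ 4.4721 ✓.


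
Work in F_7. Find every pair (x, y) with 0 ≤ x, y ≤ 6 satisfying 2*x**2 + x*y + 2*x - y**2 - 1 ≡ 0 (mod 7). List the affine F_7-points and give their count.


Affine F_7-points: {(4, 1), (4, 3), (5, 1), (5, 4), (6, 2), (6, 4)}; count = 6.

For each of the 49 pairs (x, y) ∈ F_7², evaluate f(x, y) mod 7. Record the zeros.
  x = 0: [0↦6, 1↦5, 2↦2, 3↦4, 4↦4, 5↦2, 6↦5]  zeros at y ∈ ∅
  x = 1: [0↦3, 1↦3, 2↦1, 3↦4, 4↦5, 5↦4, 6↦1]  zeros at y ∈ ∅
  x = 2: [0↦4, 1↦5, 2↦4, 3↦1, 4↦3, 5↦3, 6↦1]  zeros at y ∈ ∅
  x = 3: [0↦2, 1↦4, 2↦4, 3↦2, 4↦5, 5↦6, 6↦5]  zeros at y ∈ ∅
  x = 4: [0↦4, 1↦0, 2↦1, 3↦0, 4↦4, 5↦6, 6↦6]  zeros at y ∈ {1, 3}
  x = 5: [0↦3, 1↦0, 2↦2, 3↦2, 4↦0, 5↦3, 6↦4]  zeros at y ∈ {1, 4}
  x = 6: [0↦6, 1↦4, 2↦0, 3↦1, 4↦0, 5↦4, 6↦6]  zeros at y ∈ {2, 4}
Collecting zeros: affine points = {(4, 1), (4, 3), (5, 1), (5, 4), (6, 2), (6, 4)}.
Total count |C(F_7)_aff| = 6.


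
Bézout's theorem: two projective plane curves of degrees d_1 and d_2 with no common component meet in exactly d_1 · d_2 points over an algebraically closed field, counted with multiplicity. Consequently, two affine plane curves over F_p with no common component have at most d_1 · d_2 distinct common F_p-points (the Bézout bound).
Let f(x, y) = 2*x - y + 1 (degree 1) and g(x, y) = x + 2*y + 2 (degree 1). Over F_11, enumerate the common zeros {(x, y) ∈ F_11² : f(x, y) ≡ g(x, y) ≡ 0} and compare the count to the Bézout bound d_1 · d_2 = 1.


Common zeros: {(8, 6)}; count = 1; Bézout bound = 1.

deg(f) = 1, deg(g) = 1, so Bézout bound = 1.
Scan x ∈ F_11. For each x, list the y ∈ F_11 with f(x, y) ≡ 0 and those with g(x, y) ≡ 0 (mod 11); the common zeros in that column are the intersection.
  x = 0: f ≡ 0 at y ∈ {1}; g ≡ 0 at y ∈ {10}; common: ∅.
  x = 1: f ≡ 0 at y ∈ {3}; g ≡ 0 at y ∈ {4}; common: ∅.
  x = 2: f ≡ 0 at y ∈ {5}; g ≡ 0 at y ∈ {9}; common: ∅.
  x = 3: f ≡ 0 at y ∈ {7}; g ≡ 0 at y ∈ {3}; common: ∅.
  x = 4: f ≡ 0 at y ∈ {9}; g ≡ 0 at y ∈ {8}; common: ∅.
  x = 5: f ≡ 0 at y ∈ {0}; g ≡ 0 at y ∈ {2}; common: ∅.
  x = 6: f ≡ 0 at y ∈ {2}; g ≡ 0 at y ∈ {7}; common: ∅.
  x = 7: f ≡ 0 at y ∈ {4}; g ≡ 0 at y ∈ {1}; common: ∅.
  x = 8: f ≡ 0 at y ∈ {6}; g ≡ 0 at y ∈ {6}; common: {6}.
  x = 9: f ≡ 0 at y ∈ {8}; g ≡ 0 at y ∈ {0}; common: ∅.
  x = 10: f ≡ 0 at y ∈ {10}; g ≡ 0 at y ∈ {5}; common: ∅.
Collecting: common zeros = {(8, 6)}, so the count is 1.
Comparison with the Bézout bound: 1 ≤ 1 = deg(f)·deg(g), as expected for curves with no common component (the bound is attained).


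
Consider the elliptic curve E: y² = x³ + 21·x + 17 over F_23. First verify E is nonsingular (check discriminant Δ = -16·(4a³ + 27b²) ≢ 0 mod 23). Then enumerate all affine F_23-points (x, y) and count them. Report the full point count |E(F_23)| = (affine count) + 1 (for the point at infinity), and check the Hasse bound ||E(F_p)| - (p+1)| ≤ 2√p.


Affine points = {(1, 4), (1, 19), (4, 2), (4, 21), (7, 1), (7, 22), (10, 10), (10, 13), (13, 7), (13, 16), (15, 2), (15, 21), (21, 6), (21, 17), (22, 8), (22, 15)}; affine count = 16; |E(F_23)| = 17.

Discriminant check: Δ ∝ 4a³ + 27b² = 4·21³ + 27·17² = 4·9261 + 27·289 ≡ 20 (mod 23). Nonzero ⇒ E is nonsingular.
For each x ∈ F_23, compute rhs = x³ + 21·x + 17 mod 23, then count y ∈ F_23 with y² ≡ rhs.
  x = 0: rhs = 17, matching y values: none (0 points).
  x = 1: rhs = 16, matching y values: 4, 19 (2 points).
  x = 2: rhs = 21, matching y values: none (0 points).
  x = 3: rhs = 15, matching y values: none (0 points).
  x = 4: rhs = 4, matching y values: 2, 21 (2 points).
  x = 5: rhs = 17, matching y values: none (0 points).
  x = 6: rhs = 14, matching y values: none (0 points).
  x = 7: rhs = 1, matching y values: 1, 22 (2 points).
  x = 8: rhs = 7, matching y values: none (0 points).
  x = 9: rhs = 15, matching y values: none (0 points).
  x = 10: rhs = 8, matching y values: 10, 13 (2 points).
  x = 11: rhs = 15, matching y values: none (0 points).
  x = 12: rhs = 19, matching y values: none (0 points).
  x = 13: rhs = 3, matching y values: 7, 16 (2 points).
  x = 14: rhs = 19, matching y values: none (0 points).
  x = 15: rhs = 4, matching y values: 2, 21 (2 points).
  x = 16: rhs = 10, matching y values: none (0 points).
  x = 17: rhs = 20, matching y values: none (0 points).
  x = 18: rhs = 17, matching y values: none (0 points).
  x = 19: rhs = 7, matching y values: none (0 points).
  x = 20: rhs = 19, matching y values: none (0 points).
  x = 21: rhs = 13, matching y values: 6, 17 (2 points).
  x = 22: rhs = 18, matching y values: 8, 15 (2 points).
Total affine count: 16.
Full point count |E(F_23)| = 16 + 1 = 17.
Hasse bound: |17 − (23+1)| = |-7| = 7 ≤ 2√23 ≈ 9.5917 ✓.


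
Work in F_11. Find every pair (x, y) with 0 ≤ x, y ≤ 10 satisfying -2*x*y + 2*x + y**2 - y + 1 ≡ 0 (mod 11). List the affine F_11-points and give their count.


Affine F_11-points: {(2, 6), (2, 10), (4, 4), (4, 5), (5, 0), (7, 2), (8, 8), (8, 9), (10, 3), (10, 7)}; count = 10.

For each of the 121 pairs (x, y) ∈ F_11², evaluate f(x, y) mod 11. Record the zeros.
  x = 0: [0↦1, 1↦1, 2↦3, 3↦7, 4↦2, 5↦10, 6↦9, 7↦10, 8↦2, 9↦7, 10↦3]  zeros at y ∈ ∅
  x = 1: [0↦3, 1↦1, 2↦1, 3↦3, 4↦7, 5↦2, 6↦10, 7↦9, 8↦10, 9↦2, 10↦7]  zeros at y ∈ ∅
  x = 2: [0↦5, 1↦1, 2↦10, 3↦10, 4↦1, 5↦5, 6↦0, 7↦8, 8↦7, 9↦8, 10↦0]  zeros at y ∈ {6, 10}
  x = 3: [0↦7, 1↦1, 2↦8, 3↦6, 4↦6, 5↦8, 6↦1, 7↦7, 8↦4, 9↦3, 10↦4]  zeros at y ∈ ∅
  x = 4: [0↦9, 1↦1, 2↦6, 3↦2, 4↦0, 5↦0, 6↦2, 7↦6, 8↦1, 9↦9, 10↦8]  zeros at y ∈ {4, 5}
  x = 5: [0↦0, 1↦1, 2↦4, 3↦9, 4↦5, 5↦3, 6↦3, 7↦5, 8↦9, 9↦4, 10↦1]  zeros at y ∈ {0}
  x = 6: [0↦2, 1↦1, 2↦2, 3↦5, 4↦10, 5↦6, 6↦4, 7↦4, 8↦6, 9↦10, 10↦5]  zeros at y ∈ ∅
  x = 7: [0↦4, 1↦1, 2↦0, 3↦1, 4↦4, 5↦9, 6↦5, 7↦3, 8↦3, 9↦5, 10↦9]  zeros at y ∈ {2}
  x = 8: [0↦6, 1↦1, 2↦9, 3↦8, 4↦9, 5↦1, 6↦6, 7↦2, 8↦0, 9↦0, 10↦2]  zeros at y ∈ {8, 9}
  x = 9: [0↦8, 1↦1, 2↦7, 3↦4, 4↦3, 5↦4, 6↦7, 7↦1, 8↦8, 9↦6, 10↦6]  zeros at y ∈ ∅
  x = 10: [0↦10, 1↦1, 2↦5, 3↦0, 4↦8, 5↦7, 6↦8, 7↦0, 8↦5, 9↦1, 10↦10]  zeros at y ∈ {3, 7}
Collecting zeros: affine points = {(2, 6), (2, 10), (4, 4), (4, 5), (5, 0), (7, 2), (8, 8), (8, 9), (10, 3), (10, 7)}.
Total count |C(F_11)_aff| = 10.


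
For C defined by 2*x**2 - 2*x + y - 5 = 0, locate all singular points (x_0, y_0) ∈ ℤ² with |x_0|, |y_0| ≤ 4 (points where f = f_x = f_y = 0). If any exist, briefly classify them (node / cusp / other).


No singular points in the scanned grid; C is smooth there.

Compute partial derivatives:
  f_x = 4*x - 2.
  f_y = 1.
f_y = 1 is a nonzero constant, so f_y never vanishes: no point (x, y) can satisfy f = f_x = f_y = 0. In particular no (x, y) ∈ {−4, ..., 4}² is singular; the curve is smooth.


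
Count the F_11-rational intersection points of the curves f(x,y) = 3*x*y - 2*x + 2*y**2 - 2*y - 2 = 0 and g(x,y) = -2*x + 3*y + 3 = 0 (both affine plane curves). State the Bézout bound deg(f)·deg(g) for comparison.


Common zeros: {(4, 9), (8, 8)}; count = 2; Bézout bound = 2.

deg(f) = 2, deg(g) = 1, so Bézout bound = 2.
Scan x ∈ F_11. For each x, list the y ∈ F_11 with f(x, y) ≡ 0 and those with g(x, y) ≡ 0 (mod 11); the common zeros in that column are the intersection.
  x = 0: f ≡ 0 at y ∈ {4, 8}; g ≡ 0 at y ∈ {10}; common: ∅.
  x = 1: f ≡ 0 at y ∈ {8}; g ≡ 0 at y ∈ {7}; common: ∅.
  x = 2: f ≡ 0 at y ∈ {1, 8}; g ≡ 0 at y ∈ {4}; common: ∅.
  x = 3: f ≡ 0 at y ∈ {5, 8}; g ≡ 0 at y ∈ {1}; common: ∅.
  x = 4: f ≡ 0 at y ∈ {8, 9}; g ≡ 0 at y ∈ {9}; common: {9}.
  x = 5: f ≡ 0 at y ∈ {2, 8}; g ≡ 0 at y ∈ {6}; common: ∅.
  x = 6: f ≡ 0 at y ∈ {6, 8}; g ≡ 0 at y ∈ {3}; common: ∅.
  x = 7: f ≡ 0 at y ∈ {8, 10}; g ≡ 0 at y ∈ {0}; common: ∅.
  x = 8: f ≡ 0 at y ∈ {3, 8}; g ≡ 0 at y ∈ {8}; common: {8}.
  x = 9: f ≡ 0 at y ∈ {7, 8}; g ≡ 0 at y ∈ {5}; common: ∅.
  x = 10: f ≡ 0 at y ∈ {0, 8}; g ≡ 0 at y ∈ {2}; common: ∅.
Collecting: common zeros = {(4, 9), (8, 8)}, so the count is 2.
Comparison with the Bézout bound: 2 ≤ 2 = deg(f)·deg(g), as expected for curves with no common component (the bound is attained).


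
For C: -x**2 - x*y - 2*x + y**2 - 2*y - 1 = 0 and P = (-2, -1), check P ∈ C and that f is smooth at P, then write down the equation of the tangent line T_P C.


Tangent line at P: 3*x - 2*y + 4 = 0.

Step 1: f(-2, -1) = 0, so P lies on C.
Step 2: partial derivatives
  f_x(x, y) = -2*x - y - 2, f_y(x, y) = -x + 2*y - 2.
  f_x(P) = 3, f_y(P) = -2 (gradient nonzero, so P is smooth).
Step 3: tangent line at P: 3·(x − -2) + -2·(y − -1) = 0.
Expanding: 3*x - 2*y + 4 = 0.


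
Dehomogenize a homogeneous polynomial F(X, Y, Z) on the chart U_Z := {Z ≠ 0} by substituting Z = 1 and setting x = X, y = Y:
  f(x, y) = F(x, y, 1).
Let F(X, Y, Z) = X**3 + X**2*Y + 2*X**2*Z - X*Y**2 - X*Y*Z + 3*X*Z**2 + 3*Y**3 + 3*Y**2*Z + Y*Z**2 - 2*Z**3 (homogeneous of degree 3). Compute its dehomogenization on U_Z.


f(x, y) = x**3 + x**2*y + 2*x**2 - x*y**2 - x*y + 3*x + 3*y**3 + 3*y**2 + y - 2

On U_Z we set Z = 1. Each monomial c·X^i·Y^j·Z^k in F becomes c·x^i·y^j·1^k = c·x^i·y^j.
Substituting Z = 1: F(X, Y, 1) = x**3 + x**2*y + 2*x**2 - x*y**2 - x*y + 3*x + 3*y**3 + 3*y**2 + y - 2.
Note: deg(f) ≤ deg(F) = 3; strict inequality happens when F is divisible by Z (lost terms).


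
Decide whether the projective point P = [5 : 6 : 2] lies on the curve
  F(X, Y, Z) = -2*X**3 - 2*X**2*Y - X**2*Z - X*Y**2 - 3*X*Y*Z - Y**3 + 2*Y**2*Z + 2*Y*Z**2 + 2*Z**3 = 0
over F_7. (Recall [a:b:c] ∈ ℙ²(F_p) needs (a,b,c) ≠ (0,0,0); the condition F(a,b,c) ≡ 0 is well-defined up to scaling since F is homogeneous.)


F(5,6,2) ≡ 5 (mod 7); P is NOT on the curve.

Evaluate F(5, 6, 2) term-by-term (mod 7).
  -2*X**3 ↦ -2·125·1·1 = -250
  -2*X**2*Y ↦ -2·25·6·1 = -300
  -X**2*Z ↦ -1·25·1·2 = -50
  -X*Y**2 ↦ -1·5·36·1 = -180
  -3*X*Y*Z ↦ -3·5·6·2 = -180
  -Y**3 ↦ -1·1·216·1 = -216
  2*Y**2*Z ↦ 2·1·36·2 = 144
  2*Y*Z**2 ↦ 2·1·6·4 = 48
  2*Z**3 ↦ 2·1·1·8 = 16
Sum: F(5, 6, 2) = (-250) + (-300) + (-50) + (-180) + (-180) + (-216) + (144) + (48) + (16) = -968.
Reducing mod 7: -968 ≡ 5 (mod 7).
Since F(a, b, c) ≡ 5 ≠ 0 (mod 7), P does NOT lie on the curve.


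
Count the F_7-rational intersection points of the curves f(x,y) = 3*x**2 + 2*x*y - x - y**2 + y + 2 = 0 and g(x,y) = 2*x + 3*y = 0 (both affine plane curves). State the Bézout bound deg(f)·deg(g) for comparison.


Common zeros: {(1, 4)}; count = 1; Bézout bound = 2.

deg(f) = 2, deg(g) = 1, so Bézout bound = 2.
Scan x ∈ F_7. For each x, list the y ∈ F_7 with f(x, y) ≡ 0 and those with g(x, y) ≡ 0 (mod 7); the common zeros in that column are the intersection.
  x = 0: f ≡ 0 at y ∈ {2, 6}; g ≡ 0 at y ∈ {0}; common: ∅.
  x = 1: f ≡ 0 at y ∈ {4, 6}; g ≡ 0 at y ∈ {4}; common: {4}.
  x = 2: f ≡ 0 at y ∈ ∅; g ≡ 0 at y ∈ {1}; common: ∅.
  x = 3: f ≡ 0 at y ∈ ∅; g ≡ 0 at y ∈ {5}; common: ∅.
  x = 4: f ≡ 0 at y ∈ ∅; g ≡ 0 at y ∈ {2}; common: ∅.
  x = 5: f ≡ 0 at y ∈ ∅; g ≡ 0 at y ∈ {6}; common: ∅.
  x = 6: f ≡ 0 at y ∈ {2, 4}; g ≡ 0 at y ∈ {3}; common: ∅.
Collecting: common zeros = {(1, 4)}, so the count is 1.
Comparison with the Bézout bound: 1 ≤ 2 = deg(f)·deg(g), as expected for curves with no common component (the affine F_7-count falls short of the bound because intersections may lie at infinity, over extension fields, or carry multiplicity).


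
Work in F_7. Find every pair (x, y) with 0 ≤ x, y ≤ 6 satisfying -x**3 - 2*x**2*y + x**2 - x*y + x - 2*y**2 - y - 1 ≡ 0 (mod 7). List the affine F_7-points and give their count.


Affine F_7-points: {(0, 5), (1, 0), (1, 5), (4, 1), (4, 5), (5, 1), (5, 6), (6, 0), (6, 6)}; count = 9.

For each of the 49 pairs (x, y) ∈ F_7², evaluate f(x, y) mod 7. Record the zeros.
  x = 0: [0↦6, 1↦3, 2↦3, 3↦6, 4↦5, 5↦0, 6↦5]  zeros at y ∈ {5}
  x = 1: [0↦0, 1↦1, 2↦5, 3↦5, 4↦1, 5↦0, 6↦2]  zeros at y ∈ {0, 5}
  x = 2: [0↦4, 1↦5, 2↦2, 3↦2, 4↦5, 5↦4, 6↦6]  zeros at y ∈ ∅
  x = 3: [0↦5, 1↦2, 2↦2, 3↦5, 4↦4, 5↦6, 6↦4]  zeros at y ∈ ∅
  x = 4: [0↦4, 1↦0, 2↦6, 3↦1, 4↦6, 5↦0, 6↦4]  zeros at y ∈ {1, 5}
  x = 5: [0↦2, 1↦0, 2↦1, 3↦5, 4↦5, 5↦1, 6↦0]  zeros at y ∈ {1, 6}
  x = 6: [0↦0, 1↦3, 2↦2, 3↦4, 4↦2, 5↦3, 6↦0]  zeros at y ∈ {0, 6}
Collecting zeros: affine points = {(0, 5), (1, 0), (1, 5), (4, 1), (4, 5), (5, 1), (5, 6), (6, 0), (6, 6)}.
Total count |C(F_7)_aff| = 9.


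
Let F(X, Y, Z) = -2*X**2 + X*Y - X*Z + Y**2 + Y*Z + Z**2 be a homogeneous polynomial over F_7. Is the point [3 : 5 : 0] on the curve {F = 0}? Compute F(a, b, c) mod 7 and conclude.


F(3,5,0) ≡ 1 (mod 7); P is NOT on the curve.

Evaluate F(3, 5, 0) term-by-term (mod 7).
  -2*X**2 ↦ -2·9·1·1 = -18
  X*Y ↦ 1·3·5·1 = 15
  -X*Z ↦ -1·3·1·0 = 0
  Y**2 ↦ 1·1·25·1 = 25
  Y*Z ↦ 1·1·5·0 = 0
  Z**2 ↦ 1·1·1·0 = 0
Sum: F(3, 5, 0) = (-18) + (15) + (0) + (25) + (0) + (0) = 22.
Reducing mod 7: 22 ≡ 1 (mod 7).
Since F(a, b, c) ≡ 1 ≠ 0 (mod 7), P does NOT lie on the curve.


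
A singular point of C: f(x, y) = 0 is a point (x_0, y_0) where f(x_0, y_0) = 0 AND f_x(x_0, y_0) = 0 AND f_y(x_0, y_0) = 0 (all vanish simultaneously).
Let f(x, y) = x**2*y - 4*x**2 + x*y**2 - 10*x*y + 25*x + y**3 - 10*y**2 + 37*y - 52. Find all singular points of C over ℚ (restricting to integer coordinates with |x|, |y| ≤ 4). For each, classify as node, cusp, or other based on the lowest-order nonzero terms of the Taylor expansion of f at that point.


Singular points: {(2, 3)}; classification: node.

Compute partial derivatives:
  f_x = 2*x*y - 8*x + y**2 - 10*y + 25.
  f_y = x**2 + 2*x*y - 10*x + 3*y**2 - 20*y + 37.
Scan x_0 ∈ {−4, ..., 4}. For each x_0, f_y(x_0, y) is a polynomial in y; find its integer roots y ∈ {−4, ..., 4}, then test f_x and f at those candidates.
  x = -4: f_y(-4, y) = 3*y**2 - 28*y + 93; no integer root y with |y| ≤ 4.
  x = -3: f_y(-3, y) = 3*y**2 - 26*y + 76; no integer root y with |y| ≤ 4.
  x = -2: f_y(-2, y) = 3*y**2 - 24*y + 61; no integer root y with |y| ≤ 4.
  x = -1: f_y(-1, y) = 3*y**2 - 22*y + 48; no integer root y with |y| ≤ 4.
  x = 0: f_y(0, y) = 3*y**2 - 20*y + 37; no integer root y with |y| ≤ 4.
  x = 1: f_y(1, y) = 3*y**2 - 18*y + 28; no integer root y with |y| ≤ 4.
  x = 2: f_y(2, y) = 3*y**2 - 16*y + 21; vanishes at y ∈ {3}. (2, 3): f_x = 0, f = 0 — SINGULAR.
  x = 3: f_y(3, y) = 3*y**2 - 14*y + 16; vanishes at y ∈ {2}. (3, 2): f_x = -3 ≠ 0.
  x = 4: f_y(4, y) = 3*y**2 - 12*y + 13; no integer root y with |y| ≤ 4.
Only singular point on the grid: (2, 3).
Classify: substitute x = 2 + u, y = 3 + v and expand: f = u**2*v - u**2 + u*v**2 + v**3 + v**2.
No constant or linear terms (consistent with a singular point). Quadratic part: -u**2 + v**2. Cubic part: u**2*v + u*v**2 + v**3.
The quadratic part v**2 - u**2 = (v − u)(v + u) splits into two distinct linear factors, so there are two distinct tangent lines y − 3 = ±(x − 2) — this is a node (ordinary double point).
Classification: node.


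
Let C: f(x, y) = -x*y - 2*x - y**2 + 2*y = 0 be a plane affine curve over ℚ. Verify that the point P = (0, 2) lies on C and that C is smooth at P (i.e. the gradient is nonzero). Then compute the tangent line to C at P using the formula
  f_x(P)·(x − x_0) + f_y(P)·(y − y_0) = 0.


Tangent line at P: -4*x - 2*y + 4 = 0.

Step 1: f(0, 2) = 0, so P lies on C.
Step 2: partial derivatives
  f_x(x, y) = -y - 2, f_y(x, y) = -x - 2*y + 2.
  f_x(P) = -4, f_y(P) = -2 (gradient nonzero, so P is smooth).
Step 3: tangent line at P: -4·(x − 0) + -2·(y − 2) = 0.
Expanding: -4*x - 2*y + 4 = 0.


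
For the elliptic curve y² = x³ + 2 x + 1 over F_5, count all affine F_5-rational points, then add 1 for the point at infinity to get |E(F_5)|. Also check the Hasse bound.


Affine points = {(0, 1), (0, 4), (1, 2), (1, 3), (3, 2), (3, 3)}; affine count = 6; |E(F_5)| = 7.

Discriminant check: Δ ∝ 4a³ + 27b² = 4·2³ + 27·1² = 4·8 + 27·1 ≡ 4 (mod 5). Nonzero ⇒ E is nonsingular.
For each x ∈ F_5, compute rhs = x³ + 2·x + 1 mod 5, then count y ∈ F_5 with y² ≡ rhs.
  x = 0: rhs = 1, matching y values: 1, 4 (2 points).
  x = 1: rhs = 4, matching y values: 2, 3 (2 points).
  x = 2: rhs = 3, matching y values: none (0 points).
  x = 3: rhs = 4, matching y values: 2, 3 (2 points).
  x = 4: rhs = 3, matching y values: none (0 points).
Total affine count: 6.
Full point count |E(F_5)| = 6 + 1 = 7.
Hasse bound: |7 − (5+1)| = |1| = 1 ≤ 2√5 ≈ 4.4721 ✓.


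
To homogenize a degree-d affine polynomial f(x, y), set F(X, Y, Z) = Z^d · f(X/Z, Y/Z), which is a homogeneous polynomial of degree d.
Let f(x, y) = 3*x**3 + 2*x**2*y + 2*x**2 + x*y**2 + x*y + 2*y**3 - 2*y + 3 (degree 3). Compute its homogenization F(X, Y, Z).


F(X, Y, Z) = 3*X**3 + 2*X**2*Y + 2*X**2*Z + X*Y**2 + X*Y*Z + 2*Y**3 - 2*Y*Z**2 + 3*Z**3

deg(f) = 3.
Substitute x = X/Z, y = Y/Z into f, then multiply by Z^3.
  monomial 3·x^3·y^0 ↦ 3·X^3·Y^0·Z^0.
  monomial 2·x^2·y^1 ↦ 2·X^2·Y^1·Z^0.
  monomial 2·x^2·y^0 ↦ 2·X^2·Y^0·Z^1.
  monomial 1·x^1·y^2 ↦ 1·X^1·Y^2·Z^0.
  monomial 1·x^1·y^1 ↦ 1·X^1·Y^1·Z^1.
  monomial 2·x^0·y^3 ↦ 2·X^0·Y^3·Z^0.
  monomial -2·x^0·y^1 ↦ -2·X^0·Y^1·Z^2.
  monomial 3·x^0·y^0 ↦ 3·X^0·Y^0·Z^3.
Collecting: F(X, Y, Z) = 3*X**3 + 2*X**2*Y + 2*X**2*Z + X*Y**2 + X*Y*Z + 2*Y**3 - 2*Y*Z**2 + 3*Z**3.


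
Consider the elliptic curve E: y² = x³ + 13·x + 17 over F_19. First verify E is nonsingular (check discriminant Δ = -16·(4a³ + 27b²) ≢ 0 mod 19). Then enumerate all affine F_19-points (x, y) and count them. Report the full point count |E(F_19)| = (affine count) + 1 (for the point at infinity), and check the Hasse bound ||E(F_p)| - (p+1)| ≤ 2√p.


Affine points = {(0, 6), (0, 13), (3, 8), (3, 11), (4, 0), (5, 6), (5, 13), (6, 8), (6, 11), (8, 5), (8, 14), (10, 8), (10, 11), (11, 3), (11, 16), (12, 1), (12, 18), (14, 6), (14, 13)}; affine count = 19; |E(F_19)| = 20.

Discriminant check: Δ ∝ 4a³ + 27b² = 4·13³ + 27·17² = 4·2197 + 27·289 ≡ 4 (mod 19). Nonzero ⇒ E is nonsingular.
For each x ∈ F_19, compute rhs = x³ + 13·x + 17 mod 19, then count y ∈ F_19 with y² ≡ rhs.
  x = 0: rhs = 17, matching y values: 6, 13 (2 points).
  x = 1: rhs = 12, matching y values: none (0 points).
  x = 2: rhs = 13, matching y values: none (0 points).
  x = 3: rhs = 7, matching y values: 8, 11 (2 points).
  x = 4: rhs = 0, matching y values: 0 (1 points).
  x = 5: rhs = 17, matching y values: 6, 13 (2 points).
  x = 6: rhs = 7, matching y values: 8, 11 (2 points).
  x = 7: rhs = 14, matching y values: none (0 points).
  x = 8: rhs = 6, matching y values: 5, 14 (2 points).
  x = 9: rhs = 8, matching y values: none (0 points).
  x = 10: rhs = 7, matching y values: 8, 11 (2 points).
  x = 11: rhs = 9, matching y values: 3, 16 (2 points).
  x = 12: rhs = 1, matching y values: 1, 18 (2 points).
  x = 13: rhs = 8, matching y values: none (0 points).
  x = 14: rhs = 17, matching y values: 6, 13 (2 points).
  x = 15: rhs = 15, matching y values: none (0 points).
  x = 16: rhs = 8, matching y values: none (0 points).
  x = 17: rhs = 2, matching y values: none (0 points).
  x = 18: rhs = 3, matching y values: none (0 points).
Total affine count: 19.
Full point count |E(F_19)| = 19 + 1 = 20.
Hasse bound: |20 − (19+1)| = |0| = 0 ≤ 2√19 ≈ 8.7178 ✓.


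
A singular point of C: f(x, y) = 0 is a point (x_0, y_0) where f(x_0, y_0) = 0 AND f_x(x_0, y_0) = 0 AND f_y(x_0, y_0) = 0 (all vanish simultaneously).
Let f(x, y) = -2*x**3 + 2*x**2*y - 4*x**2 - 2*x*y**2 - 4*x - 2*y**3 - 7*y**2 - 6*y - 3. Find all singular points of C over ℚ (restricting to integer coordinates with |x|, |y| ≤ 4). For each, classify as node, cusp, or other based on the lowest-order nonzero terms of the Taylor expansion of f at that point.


Singular points: {(-1, -1)}; classification: cusp.

Compute partial derivatives:
  f_x = -6*x**2 + 4*x*y - 8*x - 2*y**2 - 4.
  f_y = 2*x**2 - 4*x*y - 6*y**2 - 14*y - 6.
Scan x_0 ∈ {−4, ..., 4}. For each x_0, f_y(x_0, y) is a polynomial in y; find its integer roots y ∈ {−4, ..., 4}, then test f_x and f at those candidates.
  x = -4: f_y(-4, y) = -6*y**2 + 2*y + 26; no integer root y with |y| ≤ 4.
  x = -3: f_y(-3, y) = -6*y**2 - 2*y + 12; no integer root y with |y| ≤ 4.
  x = -2: f_y(-2, y) = -6*y**2 - 6*y + 2; no integer root y with |y| ≤ 4.
  x = -1: f_y(-1, y) = -6*y**2 - 10*y - 4; vanishes at y ∈ {-1}. (-1, -1): f_x = 0, f = 0 — SINGULAR.
  x = 0: f_y(0, y) = -6*y**2 - 14*y - 6; no integer root y with |y| ≤ 4.
  x = 1: f_y(1, y) = -6*y**2 - 18*y - 4; no integer root y with |y| ≤ 4.
  x = 2: f_y(2, y) = -6*y**2 - 22*y + 2; no integer root y with |y| ≤ 4.
  x = 3: f_y(3, y) = -6*y**2 - 26*y + 12; no integer root y with |y| ≤ 4.
  x = 4: f_y(4, y) = -6*y**2 - 30*y + 26; no integer root y with |y| ≤ 4.
Only singular point on the grid: (-1, -1).
Classify: substitute x = -1 + u, y = -1 + v and expand: f = -2*u**3 + 2*u**2*v - 2*u*v**2 - 2*v**3 + v**2.
No constant or linear terms (consistent with a singular point). Quadratic part: v**2. Cubic part: -2*u**3 + 2*u**2*v - 2*u*v**2 - 2*v**3.
The quadratic part v**2 is a perfect square, so there is a single (double) tangent line v = 0, i.e. y = -1. Restricting the cubic part to that line (v = 0) leaves -2*u**3 ≠ 0, so f is not divisible by v and the branch is v² ≈ 2*u**3 to lowest order — this is a cusp.
Classification: cusp.


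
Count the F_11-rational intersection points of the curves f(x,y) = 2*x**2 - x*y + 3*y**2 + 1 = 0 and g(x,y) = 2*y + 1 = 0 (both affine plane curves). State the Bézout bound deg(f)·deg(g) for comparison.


Common zeros: {(4, 5)}; count = 1; Bézout bound = 2.

deg(f) = 2, deg(g) = 1, so Bézout bound = 2.
Scan x ∈ F_11. For each x, list the y ∈ F_11 with f(x, y) ≡ 0 and those with g(x, y) ≡ 0 (mod 11); the common zeros in that column are the intersection.
  x = 0: f ≡ 0 at y ∈ ∅; g ≡ 0 at y ∈ {5}; common: ∅.
  x = 1: f ≡ 0 at y ∈ {7, 8}; g ≡ 0 at y ∈ {5}; common: ∅.
  x = 2: f ≡ 0 at y ∈ ∅; g ≡ 0 at y ∈ {5}; common: ∅.
  x = 3: f ≡ 0 at y ∈ {4, 8}; g ≡ 0 at y ∈ {5}; common: ∅.
  x = 4: f ≡ 0 at y ∈ {0, 5}; g ≡ 0 at y ∈ {5}; common: {5}.
  x = 5: f ≡ 0 at y ∈ ∅; g ≡ 0 at y ∈ {5}; common: ∅.
  x = 6: f ≡ 0 at y ∈ ∅; g ≡ 0 at y ∈ {5}; common: ∅.
  x = 7: f ≡ 0 at y ∈ {0, 6}; g ≡ 0 at y ∈ {5}; common: ∅.
  x = 8: f ≡ 0 at y ∈ {3, 7}; g ≡ 0 at y ∈ {5}; common: ∅.
  x = 9: f ≡ 0 at y ∈ ∅; g ≡ 0 at y ∈ {5}; common: ∅.
  x = 10: f ≡ 0 at y ∈ {3, 4}; g ≡ 0 at y ∈ {5}; common: ∅.
Collecting: common zeros = {(4, 5)}, so the count is 1.
Comparison with the Bézout bound: 1 ≤ 2 = deg(f)·deg(g), as expected for curves with no common component (the affine F_11-count falls short of the bound because intersections may lie at infinity, over extension fields, or carry multiplicity).


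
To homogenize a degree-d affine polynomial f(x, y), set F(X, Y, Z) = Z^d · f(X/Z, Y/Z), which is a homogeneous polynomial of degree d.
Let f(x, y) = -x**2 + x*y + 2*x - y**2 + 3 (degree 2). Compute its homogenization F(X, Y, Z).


F(X, Y, Z) = -X**2 + X*Y + 2*X*Z - Y**2 + 3*Z**2

deg(f) = 2.
Substitute x = X/Z, y = Y/Z into f, then multiply by Z^2.
  monomial -1·x^2·y^0 ↦ -1·X^2·Y^0·Z^0.
  monomial 1·x^1·y^1 ↦ 1·X^1·Y^1·Z^0.
  monomial 2·x^1·y^0 ↦ 2·X^1·Y^0·Z^1.
  monomial -1·x^0·y^2 ↦ -1·X^0·Y^2·Z^0.
  monomial 3·x^0·y^0 ↦ 3·X^0·Y^0·Z^2.
Collecting: F(X, Y, Z) = -X**2 + X*Y + 2*X*Z - Y**2 + 3*Z**2.


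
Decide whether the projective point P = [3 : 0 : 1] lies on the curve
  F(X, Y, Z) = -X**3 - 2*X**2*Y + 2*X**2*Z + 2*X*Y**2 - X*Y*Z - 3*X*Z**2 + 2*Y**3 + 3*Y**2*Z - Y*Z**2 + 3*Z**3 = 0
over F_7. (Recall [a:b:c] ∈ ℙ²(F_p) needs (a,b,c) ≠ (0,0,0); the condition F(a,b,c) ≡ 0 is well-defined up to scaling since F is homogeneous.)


F(3,0,1) ≡ 6 (mod 7); P is NOT on the curve.

Evaluate F(3, 0, 1) term-by-term (mod 7).
  -X**3 ↦ -1·27·1·1 = -27
  -2*X**2*Y ↦ -2·9·0·1 = 0
  2*X**2*Z ↦ 2·9·1·1 = 18
  2*X*Y**2 ↦ 2·3·0·1 = 0
  -X*Y*Z ↦ -1·3·0·1 = 0
  -3*X*Z**2 ↦ -3·3·1·1 = -9
  2*Y**3 ↦ 2·1·0·1 = 0
  3*Y**2*Z ↦ 3·1·0·1 = 0
  -Y*Z**2 ↦ -1·1·0·1 = 0
  3*Z**3 ↦ 3·1·1·1 = 3
Sum: F(3, 0, 1) = (-27) + (0) + (18) + (0) + (0) + (-9) + (0) + (0) + (0) + (3) = -15.
Reducing mod 7: -15 ≡ 6 (mod 7).
Since F(a, b, c) ≡ 6 ≠ 0 (mod 7), P does NOT lie on the curve.


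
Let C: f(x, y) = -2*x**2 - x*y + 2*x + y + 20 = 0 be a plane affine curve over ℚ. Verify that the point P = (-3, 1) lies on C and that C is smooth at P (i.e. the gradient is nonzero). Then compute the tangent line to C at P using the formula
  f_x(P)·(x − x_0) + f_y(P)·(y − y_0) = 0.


Tangent line at P: 13*x + 4*y + 35 = 0.

Step 1: f(-3, 1) = 0, so P lies on C.
Step 2: partial derivatives
  f_x(x, y) = -4*x - y + 2, f_y(x, y) = 1 - x.
  f_x(P) = 13, f_y(P) = 4 (gradient nonzero, so P is smooth).
Step 3: tangent line at P: 13·(x − -3) + 4·(y − 1) = 0.
Expanding: 13*x + 4*y + 35 = 0.


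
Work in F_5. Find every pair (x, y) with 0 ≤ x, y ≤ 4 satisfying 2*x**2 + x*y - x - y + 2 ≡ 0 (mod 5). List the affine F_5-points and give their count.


Affine F_5-points: {(0, 2), (2, 2), (3, 4), (4, 0)}; count = 4.

For each of the 25 pairs (x, y) ∈ F_5², evaluate f(x, y) mod 5. Record the zeros.
  x = 0: [0↦2, 1↦1, 2↦0, 3↦4, 4↦3]  zeros at y ∈ {2}
  x = 1: [0↦3, 1↦3, 2↦3, 3↦3, 4↦3]  zeros at y ∈ ∅
  x = 2: [0↦3, 1↦4, 2↦0, 3↦1, 4↦2]  zeros at y ∈ {2}
  x = 3: [0↦2, 1↦4, 2↦1, 3↦3, 4↦0]  zeros at y ∈ {4}
  x = 4: [0↦0, 1↦3, 2↦1, 3↦4, 4↦2]  zeros at y ∈ {0}
Collecting zeros: affine points = {(0, 2), (2, 2), (3, 4), (4, 0)}.
Total count |C(F_5)_aff| = 4.


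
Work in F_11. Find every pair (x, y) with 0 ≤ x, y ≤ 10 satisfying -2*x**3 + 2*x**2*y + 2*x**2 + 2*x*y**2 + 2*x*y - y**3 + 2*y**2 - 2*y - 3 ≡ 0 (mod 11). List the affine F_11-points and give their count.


Affine F_11-points: {(0, 5), (1, 10), (2, 0), (3, 6), (4, 0), (5, 8), (6, 0), (7, 6), (8, 6), (10, 2)}; count = 10.

For each of the 121 pairs (x, y) ∈ F_11², evaluate f(x, y) mod 11. Record the zeros.
  x = 0: [0↦8, 1↦7, 2↦4, 3↦4, 4↦1, 5↦0, 6↦6, 7↦2, 8↦4, 9↦6, 10↦2]  zeros at y ∈ {5}
  x = 1: [0↦8, 1↦2, 2↦9, 3↦1, 4↦5, 5↦4, 6↦3, 7↦7, 8↦10, 9↦6, 10↦0]  zeros at y ∈ {10}
  x = 2: [0↦0, 1↦4, 2↦3, 3↦2, 4↦6, 5↦9, 6↦5, 7↦10, 8↦7, 9↦1, 10↦8]  zeros at y ∈ {0}
  x = 3: [0↦5, 1↦1, 2↦7, 3↦6, 4↦3, 5↦3, 6↦0, 7↦10, 8↦5, 9↦1, 10↦3]  zeros at y ∈ {6}
  x = 4: [0↦0, 1↦3, 2↦9, 3↦1, 4↦6, 5↦7, 6↦9, 7↦6, 8↦3, 9↦5, 10↦6]  zeros at y ∈ {0}
  x = 5: [0↦6, 1↦9, 2↦8, 3↦8, 4↦3, 5↦9, 6↦9, 7↦8, 8↦0, 9↦1, 10↦5]  zeros at y ∈ {8}
  x = 6: [0↦0, 1↦7, 2↦3, 3↦4, 4↦4, 5↦8, 6↦10, 7↦4, 8↦6, 9↦10, 10↦10]  zeros at y ∈ {0}
  x = 7: [0↦3, 1↦7, 2↦4, 3↦10, 4↦8, 5↦3, 6↦0, 7↦4, 8↦9, 9↦9, 10↦9]  zeros at y ∈ {6}
  x = 8: [0↦3, 1↦8, 2↦10, 3↦3, 4↦3, 5↦4, 6↦0, 7↦7, 8↦8, 9↦8, 10↦1]  zeros at y ∈ {6}
  x = 9: [0↦10, 1↦9, 2↦9, 3↦4, 4↦10, 5↦10, 6↦9, 7↦1, 8↦2, 9↦6, 10↦7]  zeros at y ∈ ∅
  x = 10: [0↦1, 1↦9, 2↦0, 3↦1, 4↦6, 5↦9, 6↦4, 7↦7, 8↦1, 9↦2, 10↦4]  zeros at y ∈ {2}
Collecting zeros: affine points = {(0, 5), (1, 10), (2, 0), (3, 6), (4, 0), (5, 8), (6, 0), (7, 6), (8, 6), (10, 2)}.
Total count |C(F_11)_aff| = 10.


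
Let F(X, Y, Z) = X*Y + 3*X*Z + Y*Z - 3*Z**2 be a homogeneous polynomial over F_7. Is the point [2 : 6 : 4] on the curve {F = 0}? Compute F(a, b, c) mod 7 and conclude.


F(2,6,4) ≡ 5 (mod 7); P is NOT on the curve.

Evaluate F(2, 6, 4) term-by-term (mod 7).
  X*Y ↦ 1·2·6·1 = 12
  3*X*Z ↦ 3·2·1·4 = 24
  Y*Z ↦ 1·1·6·4 = 24
  -3*Z**2 ↦ -3·1·1·16 = -48
Sum: F(2, 6, 4) = (12) + (24) + (24) + (-48) = 12.
Reducing mod 7: 12 ≡ 5 (mod 7).
Since F(a, b, c) ≡ 5 ≠ 0 (mod 7), P does NOT lie on the curve.


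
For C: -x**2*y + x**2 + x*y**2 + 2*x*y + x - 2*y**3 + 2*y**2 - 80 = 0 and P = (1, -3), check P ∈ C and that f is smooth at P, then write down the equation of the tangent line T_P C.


Tangent line at P: 12*x - 71*y - 225 = 0.

Step 1: f(1, -3) = 0, so P lies on C.
Step 2: partial derivatives
  f_x(x, y) = -2*x*y + 2*x + y**2 + 2*y + 1, f_y(x, y) = -x**2 + 2*x*y + 2*x - 6*y**2 + 4*y.
  f_x(P) = 12, f_y(P) = -71 (gradient nonzero, so P is smooth).
Step 3: tangent line at P: 12·(x − 1) + -71·(y − -3) = 0.
Expanding: 12*x - 71*y - 225 = 0.


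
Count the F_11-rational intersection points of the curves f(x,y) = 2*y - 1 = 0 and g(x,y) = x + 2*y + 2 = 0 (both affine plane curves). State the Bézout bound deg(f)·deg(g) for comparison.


Common zeros: {(8, 6)}; count = 1; Bézout bound = 1.

deg(f) = 1, deg(g) = 1, so Bézout bound = 1.
Scan x ∈ F_11. For each x, list the y ∈ F_11 with f(x, y) ≡ 0 and those with g(x, y) ≡ 0 (mod 11); the common zeros in that column are the intersection.
  x = 0: f ≡ 0 at y ∈ {6}; g ≡ 0 at y ∈ {10}; common: ∅.
  x = 1: f ≡ 0 at y ∈ {6}; g ≡ 0 at y ∈ {4}; common: ∅.
  x = 2: f ≡ 0 at y ∈ {6}; g ≡ 0 at y ∈ {9}; common: ∅.
  x = 3: f ≡ 0 at y ∈ {6}; g ≡ 0 at y ∈ {3}; common: ∅.
  x = 4: f ≡ 0 at y ∈ {6}; g ≡ 0 at y ∈ {8}; common: ∅.
  x = 5: f ≡ 0 at y ∈ {6}; g ≡ 0 at y ∈ {2}; common: ∅.
  x = 6: f ≡ 0 at y ∈ {6}; g ≡ 0 at y ∈ {7}; common: ∅.
  x = 7: f ≡ 0 at y ∈ {6}; g ≡ 0 at y ∈ {1}; common: ∅.
  x = 8: f ≡ 0 at y ∈ {6}; g ≡ 0 at y ∈ {6}; common: {6}.
  x = 9: f ≡ 0 at y ∈ {6}; g ≡ 0 at y ∈ {0}; common: ∅.
  x = 10: f ≡ 0 at y ∈ {6}; g ≡ 0 at y ∈ {5}; common: ∅.
Collecting: common zeros = {(8, 6)}, so the count is 1.
Comparison with the Bézout bound: 1 ≤ 1 = deg(f)·deg(g), as expected for curves with no common component (the bound is attained).


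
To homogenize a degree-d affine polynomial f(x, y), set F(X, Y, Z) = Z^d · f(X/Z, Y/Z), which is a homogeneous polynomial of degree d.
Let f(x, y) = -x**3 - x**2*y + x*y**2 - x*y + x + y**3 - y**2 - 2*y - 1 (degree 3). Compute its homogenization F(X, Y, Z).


F(X, Y, Z) = -X**3 - X**2*Y + X*Y**2 - X*Y*Z + X*Z**2 + Y**3 - Y**2*Z - 2*Y*Z**2 - Z**3

deg(f) = 3.
Substitute x = X/Z, y = Y/Z into f, then multiply by Z^3.
  monomial -1·x^3·y^0 ↦ -1·X^3·Y^0·Z^0.
  monomial -1·x^2·y^1 ↦ -1·X^2·Y^1·Z^0.
  monomial 1·x^1·y^2 ↦ 1·X^1·Y^2·Z^0.
  monomial -1·x^1·y^1 ↦ -1·X^1·Y^1·Z^1.
  monomial 1·x^1·y^0 ↦ 1·X^1·Y^0·Z^2.
  monomial 1·x^0·y^3 ↦ 1·X^0·Y^3·Z^0.
  monomial -1·x^0·y^2 ↦ -1·X^0·Y^2·Z^1.
  monomial -2·x^0·y^1 ↦ -2·X^0·Y^1·Z^2.
  monomial -1·x^0·y^0 ↦ -1·X^0·Y^0·Z^3.
Collecting: F(X, Y, Z) = -X**3 - X**2*Y + X*Y**2 - X*Y*Z + X*Z**2 + Y**3 - Y**2*Z - 2*Y*Z**2 - Z**3.


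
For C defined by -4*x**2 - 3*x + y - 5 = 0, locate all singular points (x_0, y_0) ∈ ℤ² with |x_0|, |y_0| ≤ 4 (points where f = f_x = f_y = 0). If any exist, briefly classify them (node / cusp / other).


No singular points in the scanned grid; C is smooth there.

Compute partial derivatives:
  f_x = -8*x - 3.
  f_y = 1.
f_y = 1 is a nonzero constant, so f_y never vanishes: no point (x, y) can satisfy f = f_x = f_y = 0. In particular no (x, y) ∈ {−4, ..., 4}² is singular; the curve is smooth.


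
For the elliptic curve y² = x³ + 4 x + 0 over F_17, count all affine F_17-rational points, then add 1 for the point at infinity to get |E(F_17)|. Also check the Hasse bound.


Affine points = {(0, 0), (2, 4), (2, 13), (5, 3), (5, 14), (6, 6), (6, 11), (8, 0), (9, 0), (11, 7), (11, 10), (12, 5), (12, 12), (15, 1), (15, 16)}; affine count = 15; |E(F_17)| = 16.

Discriminant check: Δ ∝ 4a³ + 27b² = 4·4³ + 27·0² = 4·64 + 27·0 ≡ 1 (mod 17). Nonzero ⇒ E is nonsingular.
For each x ∈ F_17, compute rhs = x³ + 4·x + 0 mod 17, then count y ∈ F_17 with y² ≡ rhs.
  x = 0: rhs = 0, matching y values: 0 (1 points).
  x = 1: rhs = 5, matching y values: none (0 points).
  x = 2: rhs = 16, matching y values: 4, 13 (2 points).
  x = 3: rhs = 5, matching y values: none (0 points).
  x = 4: rhs = 12, matching y values: none (0 points).
  x = 5: rhs = 9, matching y values: 3, 14 (2 points).
  x = 6: rhs = 2, matching y values: 6, 11 (2 points).
  x = 7: rhs = 14, matching y values: none (0 points).
  x = 8: rhs = 0, matching y values: 0 (1 points).
  x = 9: rhs = 0, matching y values: 0 (1 points).
  x = 10: rhs = 3, matching y values: none (0 points).
  x = 11: rhs = 15, matching y values: 7, 10 (2 points).
  x = 12: rhs = 8, matching y values: 5, 12 (2 points).
  x = 13: rhs = 5, matching y values: none (0 points).
  x = 14: rhs = 12, matching y values: none (0 points).
  x = 15: rhs = 1, matching y values: 1, 16 (2 points).
  x = 16: rhs = 12, matching y values: none (0 points).
Total affine count: 15.
Full point count |E(F_17)| = 15 + 1 = 16.
Hasse bound: |16 − (17+1)| = |-2| = 2 ≤ 2√17 ≈ 8.2462 ✓.


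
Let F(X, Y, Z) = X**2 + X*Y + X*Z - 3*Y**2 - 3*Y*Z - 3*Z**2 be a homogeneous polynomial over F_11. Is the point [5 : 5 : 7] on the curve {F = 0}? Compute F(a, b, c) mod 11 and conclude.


F(5,5,7) ≡ 0 (mod 11); P is on the curve.

Evaluate F(5, 5, 7) term-by-term (mod 11).
  X**2 ↦ 1·25·1·1 = 25
  X*Y ↦ 1·5·5·1 = 25
  X*Z ↦ 1·5·1·7 = 35
  -3*Y**2 ↦ -3·1·25·1 = -75
  -3*Y*Z ↦ -3·1·5·7 = -105
  -3*Z**2 ↦ -3·1·1·49 = -147
Sum: F(5, 5, 7) = (25) + (25) + (35) + (-75) + (-105) + (-147) = -242.
Reducing mod 11: -242 ≡ 0 (mod 11).
Since F(a, b, c) ≡ 0 (mod 11), P lies on the curve.


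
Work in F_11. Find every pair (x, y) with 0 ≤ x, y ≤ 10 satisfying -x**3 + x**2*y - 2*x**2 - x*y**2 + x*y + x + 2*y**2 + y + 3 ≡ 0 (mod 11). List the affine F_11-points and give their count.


Affine F_11-points: {(1, 2), (1, 6), (2, 0), (4, 2), (4, 3), (6, 2), (6, 6), (8, 6), (8, 8), (9, 4), (9, 9), (10, 9)}; count = 12.

For each of the 121 pairs (x, y) ∈ F_11², evaluate f(x, y) mod 11. Record the zeros.
  x = 0: [0↦3, 1↦6, 2↦2, 3↦2, 4↦6, 5↦3, 6↦4, 7↦9, 8↦7, 9↦9, 10↦4]  zeros at y ∈ ∅
  x = 1: [0↦1, 1↦5, 2↦0, 3↦8, 4↦7, 5↦8, 6↦0, 7↦5, 8↦1, 9↦10, 10↦10]  zeros at y ∈ {2, 6}
  x = 2: [0↦0, 1↦7, 2↦3, 3↦10, 4↦6, 5↦2, 6↦9, 7↦5, 8↦1, 9↦8, 10↦4]  zeros at y ∈ {0}
  x = 3: [0↦5, 1↦6, 2↦5, 3↦2, 4↦8, 5↦1, 6↦3, 7↦3, 8↦1, 9↦8, 10↦2]  zeros at y ∈ ∅
  x = 4: [0↦10, 1↦7, 2↦0, 3↦0, 4↦7, 5↦10, 6↦9, 7↦4, 8↦6, 9↦4, 10↦9]  zeros at y ∈ {2, 3}
  x = 5: [0↦9, 1↦4, 2↦4, 3↦9, 4↦8, 5↦1, 6↦10, 7↦2, 8↦10, 9↦1, 10↦8]  zeros at y ∈ ∅
  x = 6: [0↦7, 1↦2, 2↦0, 3↦1, 4↦5, 5↦1, 6↦0, 7↦2, 8↦7, 9↦4, 10↦4]  zeros at y ∈ {2, 6}
  x = 7: [0↦9, 1↦6, 2↦4, 3↦3, 4↦3, 5↦4, 6↦6, 7↦9, 8↦2, 9↦7, 10↦2]  zeros at y ∈ ∅
  x = 8: [0↦9, 1↦10, 2↦10, 3↦9, 4↦7, 5↦4, 6↦0, 7↦6, 8↦0, 9↦4, 10↦7]  zeros at y ∈ {6, 8}
  x = 9: [0↦1, 1↦8, 2↦1, 3↦2, 4↦0, 5↦6, 6↦9, 7↦9, 8↦6, 9↦0, 10↦2]  zeros at y ∈ {4, 9}
  x = 10: [0↦1, 1↦5, 2↦4, 3↦9, 4↦9, 5↦4, 6↦5, 7↦1, 8↦3, 9↦0, 10↦3]  zeros at y ∈ {9}
Collecting zeros: affine points = {(1, 2), (1, 6), (2, 0), (4, 2), (4, 3), (6, 2), (6, 6), (8, 6), (8, 8), (9, 4), (9, 9), (10, 9)}.
Total count |C(F_11)_aff| = 12.
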